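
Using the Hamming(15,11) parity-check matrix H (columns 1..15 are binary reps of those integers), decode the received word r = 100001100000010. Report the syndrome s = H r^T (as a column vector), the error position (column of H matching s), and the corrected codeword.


s = (1, 1, 1, 0)^T, error position = 14, corrected codeword c = 100001100000000

Compute s = H r^T mod 2 one row at a time:
  s_1 = 0 + 0 + 0 + 0 + 0 + 0 + 1 + 0 = 1 ≡ 1 (mod 2).
  s_2 = 0 + 0 + 1 + 1 + 0 + 0 + 1 + 0 = 3 ≡ 1 (mod 2).
  s_3 = 0 + 0 + 1 + 1 + 0 + 0 + 1 + 0 = 3 ≡ 1 (mod 2).
  s_4 = 1 + 0 + 0 + 1 + 0 + 0 + 0 + 0 = 2 ≡ 0 (mod 2).
s = (1, 1, 1, 0)^T — this equals column 14 of H (binary 1110), so error is at position 14.
Correct: flip bit 14 of r = 100001100000010 to get c = 100001100000000.


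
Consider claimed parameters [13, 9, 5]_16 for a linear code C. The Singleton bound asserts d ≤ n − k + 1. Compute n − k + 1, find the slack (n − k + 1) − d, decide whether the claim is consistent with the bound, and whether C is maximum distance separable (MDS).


Singleton RHS = n − k + 1 = 5, slack = 0, bound satisfied, MDS.

Singleton bound: d ≤ n − k + 1.
Here n = 13, k = 9, so n − k + 1 = 5.
Given d = 5, check d ≤ 5: YES.
Slack = (n − k + 1) − d = 0.
The code is MDS (slack = 0).
Description: the claimed parameters are [13, 9, 5]_16; such a code would be MDS (meets Singleton bound).


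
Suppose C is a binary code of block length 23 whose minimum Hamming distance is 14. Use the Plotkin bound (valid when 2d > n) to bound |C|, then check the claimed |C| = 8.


Plotkin bound M ≤ 4; given |C| = 8 > bound (violated).

Check applicability: 2d = 28, n = 23.
2d − n = 5 > 0, so Plotkin applies.
Compute d/(2d−n) = 14/5 ≈ 2.8000.
⌊d/(2d−n)⌋ = 2.
Plotkin bound: M ≤ 2·2 = 4.
Given |C| = 8, check: VIOLATED.
This |C| is above the Plotkin bound, so no binary code with n = 23, d = 14 and 8 codewords exists.


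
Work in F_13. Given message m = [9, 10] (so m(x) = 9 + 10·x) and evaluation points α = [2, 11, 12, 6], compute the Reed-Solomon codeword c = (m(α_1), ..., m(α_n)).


c = [3, 2, 12, 4]

Message polynomial: m(x) = 9 + 10·x (mod 13).
For each evaluation point α_i, compute m(α_i) mod 13:
  α_1 = 2: Horner steps 10 → 3, so m(2) = 3.
  α_2 = 11: Horner steps 10 → 2, so m(11) = 2.
  α_3 = 12: Horner steps 10 → 12, so m(12) = 12.
  α_4 = 6: Horner steps 10 → 4, so m(6) = 4.
Codeword c = [3, 2, 12, 4] ∈ F_13^4.


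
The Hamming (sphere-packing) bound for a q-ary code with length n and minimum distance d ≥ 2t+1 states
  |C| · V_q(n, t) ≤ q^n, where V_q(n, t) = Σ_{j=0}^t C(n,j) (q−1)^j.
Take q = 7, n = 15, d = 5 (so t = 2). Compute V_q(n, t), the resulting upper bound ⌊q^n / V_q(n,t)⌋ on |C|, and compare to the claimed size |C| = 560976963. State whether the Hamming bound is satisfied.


V_q(n, t) = 3871, q^n = 4747561509943, Hamming bound = 1226443169, |C| = 560976963 ≤ bound (satisfied).

Step 1: Compute V_q(n, t) = Σ_{j=0}^2 C(n, j) (q−1)^j.
  j = 0: C(15,0)·(6)^0 = 1·1 = 1.
  j = 1: C(15,1)·(6)^1 = 15·6 = 90.
  j = 2: C(15,2)·(6)^2 = 105·36 = 3780.
  V_q(n, t) = 1 + 90 + 3780 = 3871.
Step 2: q^n = 7^15 = 4747561509943.
Step 3: Hamming bound ⌊q^n / V_q(n,t)⌋ = ⌊4747561509943/3871⌋ = 1226443169.
Step 4: Compare |C| = 560976963 to 1226443169: satisfied.
The claimed |C| lies below the Hamming bound.


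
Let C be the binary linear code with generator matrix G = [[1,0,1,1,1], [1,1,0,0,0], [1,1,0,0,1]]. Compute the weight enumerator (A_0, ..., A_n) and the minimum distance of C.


Weight distribution: A_0 = 1, A_1 = 1, A_2 = 1, A_3 = 3, A_4 = 2. Minimum distance d = 1.

Enumerate all 2^3 = 8 messages m ∈ F_2^3.
For each, compute codeword c = mG in F_2^5, then tally its weight.
  m = 000 → c = 00000, weight = 0.
  m = 100 → c = 10111, weight = 4.
  m = 010 → c = 11000, weight = 2.
  m = 110 → c = 01111, weight = 4.
  m = 001 → c = 11001, weight = 3.
  m = 101 → c = 01110, weight = 3.
  m = 011 → c = 00001, weight = 1.
  m = 111 → c = 10110, weight = 3.
Tally weights:
  weight 0: 1 codewords.
  weight 1: 1 codewords.
  weight 2: 1 codewords.
  weight 3: 3 codewords.
  weight 4: 2 codewords.
Minimum distance d = smallest w > 0 with A_w > 0 = 1.
Sanity: Σ A_w = 8 = 2^3 = 8 ✓.


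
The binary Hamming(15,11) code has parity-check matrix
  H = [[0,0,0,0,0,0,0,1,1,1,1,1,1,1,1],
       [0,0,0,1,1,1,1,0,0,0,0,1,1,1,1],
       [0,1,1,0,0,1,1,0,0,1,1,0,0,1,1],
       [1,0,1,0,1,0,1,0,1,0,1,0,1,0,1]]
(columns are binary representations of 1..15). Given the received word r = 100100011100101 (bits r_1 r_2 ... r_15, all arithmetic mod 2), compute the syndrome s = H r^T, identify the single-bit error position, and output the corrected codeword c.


s = (1, 1, 0, 0)^T, error position = 12, corrected codeword c = 100100011101101

Compute s = H r^T mod 2 one row at a time:
  s_1 = 1 + 1 + 1 + 0 + 0 + 1 + 0 + 1 = 5 ≡ 1 (mod 2).
  s_2 = 1 + 0 + 0 + 0 + 0 + 1 + 0 + 1 = 3 ≡ 1 (mod 2).
  s_3 = 0 + 0 + 0 + 0 + 1 + 0 + 0 + 1 = 2 ≡ 0 (mod 2).
  s_4 = 1 + 0 + 0 + 0 + 1 + 0 + 1 + 1 = 4 ≡ 0 (mod 2).
s = (1, 1, 0, 0)^T — this equals column 12 of H (binary 1100), so error is at position 12.
Correct: flip bit 12 of r = 100100011100101 to get c = 100100011101101.


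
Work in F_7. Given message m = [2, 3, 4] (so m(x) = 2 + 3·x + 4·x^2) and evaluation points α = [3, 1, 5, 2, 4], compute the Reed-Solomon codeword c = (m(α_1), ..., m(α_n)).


c = [5, 2, 5, 3, 1]

Message polynomial: m(x) = 2 + 3·x + 4·x^2 (mod 7).
For each evaluation point α_i, compute m(α_i) mod 7:
  α_1 = 3: Horner steps 4 → 1 → 5, so m(3) = 5.
  α_2 = 1: Horner steps 4 → 0 → 2, so m(1) = 2.
  α_3 = 5: Horner steps 4 → 2 → 5, so m(5) = 5.
  α_4 = 2: Horner steps 4 → 4 → 3, so m(2) = 3.
  α_5 = 4: Horner steps 4 → 5 → 1, so m(4) = 1.
Codeword c = [5, 2, 5, 3, 1] ∈ F_7^5.


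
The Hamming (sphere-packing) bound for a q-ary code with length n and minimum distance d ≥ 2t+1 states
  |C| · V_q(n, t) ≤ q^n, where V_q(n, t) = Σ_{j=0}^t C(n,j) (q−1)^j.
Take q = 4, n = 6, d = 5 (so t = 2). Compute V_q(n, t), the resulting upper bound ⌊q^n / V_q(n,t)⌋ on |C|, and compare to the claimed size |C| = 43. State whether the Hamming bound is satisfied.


V_q(n, t) = 154, q^n = 4096, Hamming bound = 26, |C| = 43 > bound (violated).

Step 1: Compute V_q(n, t) = Σ_{j=0}^2 C(n, j) (q−1)^j.
  j = 0: C(6,0)·(3)^0 = 1·1 = 1.
  j = 1: C(6,1)·(3)^1 = 6·3 = 18.
  j = 2: C(6,2)·(3)^2 = 15·9 = 135.
  V_q(n, t) = 1 + 18 + 135 = 154.
Step 2: q^n = 4^6 = 4096.
Step 3: Hamming bound ⌊q^n / V_q(n,t)⌋ = ⌊4096/154⌋ = 26.
Step 4: Compare |C| = 43 to 26: violated.
The claimed |C| lies above the Hamming bound, so no 4-ary code of length 6 with d ≥ 5 can have 43 codewords.


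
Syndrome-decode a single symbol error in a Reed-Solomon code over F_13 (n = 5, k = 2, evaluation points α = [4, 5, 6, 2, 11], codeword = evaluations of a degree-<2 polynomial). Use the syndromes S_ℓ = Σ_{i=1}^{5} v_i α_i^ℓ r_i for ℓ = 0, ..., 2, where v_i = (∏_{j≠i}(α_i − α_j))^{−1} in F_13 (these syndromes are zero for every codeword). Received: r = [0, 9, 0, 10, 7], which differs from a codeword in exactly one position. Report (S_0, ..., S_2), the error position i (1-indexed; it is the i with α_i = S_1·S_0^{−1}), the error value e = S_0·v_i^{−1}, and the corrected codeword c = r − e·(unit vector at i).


S = (9, 10, 1), error at position 1, error magnitude e = 8, c = [5, 9, 0, 10, 7].

Step 1: column multipliers v_i = (∏_{j≠i}(α_i − α_j))^{−1} mod 13.
  i = 1 (α = 4): (4−5)(4−6)(4−2)(4−11) = (−1)·(−2)·2·(−7) = −28 ≡ 11, so v_1 = 11^{−1} = 6 (mod 13).
  i = 2 (α = 5): (5−4)(5−6)(5−2)(5−11) = 1·(−1)·3·(−6) = 18 ≡ 5, so v_2 = 5^{−1} = 8 (mod 13).
  i = 3 (α = 6): (6−4)(6−5)(6−2)(6−11) = 2·1·4·(−5) = −40 ≡ 12, so v_3 = 12^{−1} = 12 (mod 13).
  i = 4 (α = 2): (2−4)(2−5)(2−6)(2−11) = (−2)·(−3)·(−4)·(−9) = 216 ≡ 8, so v_4 = 8^{−1} = 5 (mod 13).
  i = 5 (α = 11): (11−4)(11−5)(11−6)(11−2) = 7·6·5·9 = 1890 ≡ 5, so v_5 = 5^{−1} = 8 (mod 13).
  v = [6, 8, 12, 5, 8].
Step 2: syndromes of r = [0, 9, 0, 10, 7] (all sums mod 13).
  S_0 = Σ v_i r_i = 6·0 + 8·9 + 12·0 + 5·10 + 8·7 = 178 ≡ 9.
  S_1 = Σ v_i α_i r_i = 6·4·0 + 8·5·9 + 12·6·0 + 5·2·10 + 8·11·7 = 1076 ≡ 10.
  α_i^2 mod 13 = [3, 12, 10, 4, 4].
  S_2 = Σ v_i α_i^2 r_i = 6·3·0 + 8·12·9 + 12·10·0 + 5·4·10 + 8·4·7 = 1288 ≡ 1.
  S = (9, 10, 1) ≠ 0, so r is not a codeword (an error is present).
Step 3: locate the error. For a single error e at position i, S_ℓ = v_i·e·α_i^ℓ, so α_err = S_1/S_0.
  S_0^{−1} = 9^{−1} = 3 (mod 13), so α_err = 10·3 = 30 ≡ 4 = α_1. Error position i = 1.
  Consistency check: S_2/S_1 = 1·4 = 4 ≡ 4 = α_err ✓ (single-error assumption holds).
Step 4: error magnitude e = S_0/v_1 = S_0·∏_{j≠1}(α_1 − α_j) = 9·11 = 99 ≡ 8 (mod 13).
Step 5: correct position 1: c_1 = r_1 − e = 0 − 8 ≡ 5 (mod 13). Hence c = [5, 9, 0, 10, 7].
  Check: interpolating c through the α_i gives m(x) = 2 + 4·x (degree < 2) with m(α_i) = c_i for every i, so c is indeed a codeword.


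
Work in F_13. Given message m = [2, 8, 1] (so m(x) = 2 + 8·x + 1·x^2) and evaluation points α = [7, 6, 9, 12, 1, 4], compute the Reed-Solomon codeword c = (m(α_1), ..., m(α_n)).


c = [3, 8, 12, 8, 11, 11]

Message polynomial: m(x) = 2 + 8·x + 1·x^2 (mod 13).
For each evaluation point α_i, compute m(α_i) mod 13:
  α_1 = 7: Horner steps 1 → 2 → 3, so m(7) = 3.
  α_2 = 6: Horner steps 1 → 1 → 8, so m(6) = 8.
  α_3 = 9: Horner steps 1 → 4 → 12, so m(9) = 12.
  α_4 = 12: Horner steps 1 → 7 → 8, so m(12) = 8.
  α_5 = 1: Horner steps 1 → 9 → 11, so m(1) = 11.
  α_6 = 4: Horner steps 1 → 12 → 11, so m(4) = 11.
Codeword c = [3, 8, 12, 8, 11, 11] ∈ F_13^6.


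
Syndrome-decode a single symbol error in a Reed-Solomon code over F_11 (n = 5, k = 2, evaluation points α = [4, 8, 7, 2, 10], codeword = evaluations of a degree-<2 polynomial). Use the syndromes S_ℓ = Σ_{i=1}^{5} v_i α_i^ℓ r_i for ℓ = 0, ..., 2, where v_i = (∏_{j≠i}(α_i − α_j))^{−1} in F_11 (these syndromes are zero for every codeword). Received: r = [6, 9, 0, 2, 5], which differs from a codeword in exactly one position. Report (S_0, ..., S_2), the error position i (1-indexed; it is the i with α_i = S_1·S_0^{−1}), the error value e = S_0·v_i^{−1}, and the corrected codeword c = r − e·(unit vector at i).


S = (2, 4, 8), error at position 4, error magnitude e = 3, c = [6, 9, 0, 10, 5].

Step 1: column multipliers v_i = (∏_{j≠i}(α_i − α_j))^{−1} mod 11.
  i = 1 (α = 4): (4−8)(4−7)(4−2)(4−10) = (−4)·(−3)·2·(−6) = −144 ≡ 10, so v_1 = 10^{−1} = 10 (mod 11).
  i = 2 (α = 8): (8−4)(8−7)(8−2)(8−10) = 4·1·6·(−2) = −48 ≡ 7, so v_2 = 7^{−1} = 8 (mod 11).
  i = 3 (α = 7): (7−4)(7−8)(7−2)(7−10) = 3·(−1)·5·(−3) = 45 ≡ 1, so v_3 = 1^{−1} = 1 (mod 11).
  i = 4 (α = 2): (2−4)(2−8)(2−7)(2−10) = (−2)·(−6)·(−5)·(−8) = 480 ≡ 7, so v_4 = 7^{−1} = 8 (mod 11).
  i = 5 (α = 10): (10−4)(10−8)(10−7)(10−2) = 6·2·3·8 = 288 ≡ 2, so v_5 = 2^{−1} = 6 (mod 11).
  v = [10, 8, 1, 8, 6].
Step 2: syndromes of r = [6, 9, 0, 2, 5] (all sums mod 11).
  S_0 = Σ v_i r_i = 10·6 + 8·9 + 1·0 + 8·2 + 6·5 = 178 ≡ 2.
  S_1 = Σ v_i α_i r_i = 10·4·6 + 8·8·9 + 1·7·0 + 8·2·2 + 6·10·5 = 1148 ≡ 4.
  α_i^2 mod 11 = [5, 9, 5, 4, 1].
  S_2 = Σ v_i α_i^2 r_i = 10·5·6 + 8·9·9 + 1·5·0 + 8·4·2 + 6·1·5 = 1042 ≡ 8.
  S = (2, 4, 8) ≠ 0, so r is not a codeword (an error is present).
Step 3: locate the error. For a single error e at position i, S_ℓ = v_i·e·α_i^ℓ, so α_err = S_1/S_0.
  S_0^{−1} = 2^{−1} = 6 (mod 11), so α_err = 4·6 = 24 ≡ 2 = α_4. Error position i = 4.
  Consistency check: S_2/S_1 = 8·3 = 24 ≡ 2 = α_err ✓ (single-error assumption holds).
Step 4: error magnitude e = S_0/v_4 = S_0·∏_{j≠4}(α_4 − α_j) = 2·7 = 14 ≡ 3 (mod 11).
Step 5: correct position 4: c_4 = r_4 − e = 2 − 3 ≡ 10 (mod 11). Hence c = [6, 9, 0, 10, 5].
  Check: interpolating c through the α_i gives m(x) = 3 + 9·x (degree < 2) with m(α_i) = c_i for every i, so c is indeed a codeword.


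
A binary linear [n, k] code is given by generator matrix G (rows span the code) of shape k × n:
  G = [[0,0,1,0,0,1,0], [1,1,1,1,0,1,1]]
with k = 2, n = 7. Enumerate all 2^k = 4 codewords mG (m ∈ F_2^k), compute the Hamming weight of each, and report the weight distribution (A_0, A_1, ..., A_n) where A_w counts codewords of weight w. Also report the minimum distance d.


Weight distribution: A_0 = 1, A_2 = 1, A_4 = 1, A_6 = 1. Minimum distance d = 2.

Enumerate all 2^2 = 4 messages m ∈ F_2^2.
For each, compute codeword c = mG in F_2^7, then tally its weight.
  m = 00 → c = 0000000, weight = 0.
  m = 10 → c = 0010010, weight = 2.
  m = 01 → c = 1111011, weight = 6.
  m = 11 → c = 1101001, weight = 4.
Tally weights:
  weight 0: 1 codewords.
  weight 2: 1 codewords.
  weight 4: 1 codewords.
  weight 6: 1 codewords.
Minimum distance d = smallest w > 0 with A_w > 0 = 2.
Sanity: Σ A_w = 4 = 2^2 = 4 ✓.


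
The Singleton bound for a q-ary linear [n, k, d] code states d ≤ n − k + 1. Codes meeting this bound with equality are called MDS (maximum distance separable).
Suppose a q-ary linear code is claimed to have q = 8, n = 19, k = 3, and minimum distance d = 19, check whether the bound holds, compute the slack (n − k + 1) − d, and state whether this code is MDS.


Singleton RHS = n − k + 1 = 17, slack = -2, bound violated (no such code; not MDS).

Singleton bound: d ≤ n − k + 1.
Here n = 19, k = 3, so n − k + 1 = 17.
Given d = 19, check d ≤ 17: NO.
Slack = (n − k + 1) − d = -2.
The slack is negative: d = 19 exceeds n − k + 1 = 17 by 2, so the Singleton bound is violated and no linear [19, 3, 19]_8 code can exist. In particular it is not MDS (MDS requires d = n − k + 1 exactly).
Description: the claimed parameters are [19, 3, 19]_8; such a code would be impossible (violates the Singleton bound).


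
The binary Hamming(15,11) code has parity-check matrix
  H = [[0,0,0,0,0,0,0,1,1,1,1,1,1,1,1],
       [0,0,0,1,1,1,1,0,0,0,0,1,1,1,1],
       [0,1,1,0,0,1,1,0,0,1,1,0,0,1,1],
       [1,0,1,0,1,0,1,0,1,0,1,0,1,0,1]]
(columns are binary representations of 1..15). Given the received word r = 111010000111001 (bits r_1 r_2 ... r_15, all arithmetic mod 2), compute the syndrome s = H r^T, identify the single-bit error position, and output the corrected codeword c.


s = (0, 1, 1, 1)^T, error position = 7, corrected codeword c = 111010100111001

Compute s = H r^T mod 2 one row at a time:
  s_1 = 0 + 0 + 1 + 1 + 1 + 0 + 0 + 1 = 4 ≡ 0 (mod 2).
  s_2 = 0 + 1 + 0 + 0 + 1 + 0 + 0 + 1 = 3 ≡ 1 (mod 2).
  s_3 = 1 + 1 + 0 + 0 + 1 + 1 + 0 + 1 = 5 ≡ 1 (mod 2).
  s_4 = 1 + 1 + 1 + 0 + 0 + 1 + 0 + 1 = 5 ≡ 1 (mod 2).
s = (0, 1, 1, 1)^T — this equals column 7 of H (binary 0111), so error is at position 7.
Correct: flip bit 7 of r = 111010000111001 to get c = 111010100111001.


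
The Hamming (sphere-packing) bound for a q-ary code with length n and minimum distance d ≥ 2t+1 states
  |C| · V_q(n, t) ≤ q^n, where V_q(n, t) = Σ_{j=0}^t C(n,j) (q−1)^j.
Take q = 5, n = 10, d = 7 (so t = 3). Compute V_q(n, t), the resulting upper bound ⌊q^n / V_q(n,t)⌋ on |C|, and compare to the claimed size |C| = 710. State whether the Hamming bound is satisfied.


V_q(n, t) = 8441, q^n = 9765625, Hamming bound = 1156, |C| = 710 ≤ bound (satisfied).

Step 1: Compute V_q(n, t) = Σ_{j=0}^3 C(n, j) (q−1)^j.
  j = 0: C(10,0)·(4)^0 = 1·1 = 1.
  j = 1: C(10,1)·(4)^1 = 10·4 = 40.
  j = 2: C(10,2)·(4)^2 = 45·16 = 720.
  j = 3: C(10,3)·(4)^3 = 120·64 = 7680.
  V_q(n, t) = 1 + 40 + 720 + 7680 = 8441.
Step 2: q^n = 5^10 = 9765625.
Step 3: Hamming bound ⌊q^n / V_q(n,t)⌋ = ⌊9765625/8441⌋ = 1156.
Step 4: Compare |C| = 710 to 1156: satisfied.
The claimed |C| lies below the Hamming bound.


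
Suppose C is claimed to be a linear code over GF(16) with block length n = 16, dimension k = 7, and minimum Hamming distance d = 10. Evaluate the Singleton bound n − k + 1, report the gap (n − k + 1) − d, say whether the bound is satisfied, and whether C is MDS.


Singleton RHS = n − k + 1 = 10, slack = 0, bound satisfied, MDS.

Singleton bound: d ≤ n − k + 1.
Here n = 16, k = 7, so n − k + 1 = 10.
Given d = 10, check d ≤ 10: YES.
Slack = (n − k + 1) − d = 0.
The code is MDS (slack = 0).
Description: the claimed parameters are [16, 7, 10]_16; such a code would be MDS (meets Singleton bound).


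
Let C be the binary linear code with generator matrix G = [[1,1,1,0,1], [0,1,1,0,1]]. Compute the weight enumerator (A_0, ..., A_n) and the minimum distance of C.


Weight distribution: A_0 = 1, A_1 = 1, A_3 = 1, A_4 = 1. Minimum distance d = 1.

Enumerate all 2^2 = 4 messages m ∈ F_2^2.
For each, compute codeword c = mG in F_2^5, then tally its weight.
  m = 00 → c = 00000, weight = 0.
  m = 10 → c = 11101, weight = 4.
  m = 01 → c = 01101, weight = 3.
  m = 11 → c = 10000, weight = 1.
Tally weights:
  weight 0: 1 codewords.
  weight 1: 1 codewords.
  weight 3: 1 codewords.
  weight 4: 1 codewords.
Minimum distance d = smallest w > 0 with A_w > 0 = 1.
Sanity: Σ A_w = 4 = 2^2 = 4 ✓.


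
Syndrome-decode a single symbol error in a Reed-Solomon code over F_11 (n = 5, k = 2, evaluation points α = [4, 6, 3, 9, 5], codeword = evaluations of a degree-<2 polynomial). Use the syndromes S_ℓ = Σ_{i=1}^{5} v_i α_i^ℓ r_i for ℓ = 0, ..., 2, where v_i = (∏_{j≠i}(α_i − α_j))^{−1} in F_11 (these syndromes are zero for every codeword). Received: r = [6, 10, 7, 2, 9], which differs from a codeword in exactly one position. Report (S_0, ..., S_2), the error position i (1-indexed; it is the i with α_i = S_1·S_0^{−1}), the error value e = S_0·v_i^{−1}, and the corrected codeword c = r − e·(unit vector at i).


S = (9, 3, 1), error at position 1, error magnitude e = 9, c = [8, 10, 7, 2, 9].

Step 1: column multipliers v_i = (∏_{j≠i}(α_i − α_j))^{−1} mod 11.
  i = 1 (α = 4): (4−6)(4−3)(4−9)(4−5) = (−2)·1·(−5)·(−1) = −10 ≡ 1, so v_1 = 1^{−1} = 1 (mod 11).
  i = 2 (α = 6): (6−4)(6−3)(6−9)(6−5) = 2·3·(−3)·1 = −18 ≡ 4, so v_2 = 4^{−1} = 3 (mod 11).
  i = 3 (α = 3): (3−4)(3−6)(3−9)(3−5) = (−1)·(−3)·(−6)·(−2) = 36 ≡ 3, so v_3 = 3^{−1} = 4 (mod 11).
  i = 4 (α = 9): (9−4)(9−6)(9−3)(9−5) = 5·3·6·4 = 360 ≡ 8, so v_4 = 8^{−1} = 7 (mod 11).
  i = 5 (α = 5): (5−4)(5−6)(5−3)(5−9) = 1·(−1)·2·(−4) = 8 ≡ 8, so v_5 = 8^{−1} = 7 (mod 11).
  v = [1, 3, 4, 7, 7].
Step 2: syndromes of r = [6, 10, 7, 2, 9] (all sums mod 11).
  S_0 = Σ v_i r_i = 1·6 + 3·10 + 4·7 + 7·2 + 7·9 = 141 ≡ 9.
  S_1 = Σ v_i α_i r_i = 1·4·6 + 3·6·10 + 4·3·7 + 7·9·2 + 7·5·9 = 729 ≡ 3.
  α_i^2 mod 11 = [5, 3, 9, 4, 3].
  S_2 = Σ v_i α_i^2 r_i = 1·5·6 + 3·3·10 + 4·9·7 + 7·4·2 + 7·3·9 = 617 ≡ 1.
  S = (9, 3, 1) ≠ 0, so r is not a codeword (an error is present).
Step 3: locate the error. For a single error e at position i, S_ℓ = v_i·e·α_i^ℓ, so α_err = S_1/S_0.
  S_0^{−1} = 9^{−1} = 5 (mod 11), so α_err = 3·5 = 15 ≡ 4 = α_1. Error position i = 1.
  Consistency check: S_2/S_1 = 1·4 = 4 ≡ 4 = α_err ✓ (single-error assumption holds).
Step 4: error magnitude e = S_0/v_1 = S_0·∏_{j≠1}(α_1 − α_j) = 9·1 = 9 ≡ 9 (mod 11).
Step 5: correct position 1: c_1 = r_1 − e = 6 − 9 ≡ 8 (mod 11). Hence c = [8, 10, 7, 2, 9].
  Check: interpolating c through the α_i gives m(x) = 4 + 1·x (degree < 2) with m(α_i) = c_i for every i, so c is indeed a codeword.


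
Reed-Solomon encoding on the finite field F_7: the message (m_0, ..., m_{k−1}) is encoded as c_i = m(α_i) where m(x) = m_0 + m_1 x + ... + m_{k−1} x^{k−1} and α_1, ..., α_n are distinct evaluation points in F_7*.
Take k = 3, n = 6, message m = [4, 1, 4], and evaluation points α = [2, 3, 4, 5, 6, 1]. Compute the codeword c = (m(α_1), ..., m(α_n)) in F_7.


c = [1, 1, 2, 4, 0, 2]

Message polynomial: m(x) = 4 + 1·x + 4·x^2 (mod 7).
For each evaluation point α_i, compute m(α_i) mod 7:
  α_1 = 2: Horner steps 4 → 2 → 1, so m(2) = 1.
  α_2 = 3: Horner steps 4 → 6 → 1, so m(3) = 1.
  α_3 = 4: Horner steps 4 → 3 → 2, so m(4) = 2.
  α_4 = 5: Horner steps 4 → 0 → 4, so m(5) = 4.
  α_5 = 6: Horner steps 4 → 4 → 0, so m(6) = 0.
  α_6 = 1: Horner steps 4 → 5 → 2, so m(1) = 2.
Codeword c = [1, 1, 2, 4, 0, 2] ∈ F_7^6.


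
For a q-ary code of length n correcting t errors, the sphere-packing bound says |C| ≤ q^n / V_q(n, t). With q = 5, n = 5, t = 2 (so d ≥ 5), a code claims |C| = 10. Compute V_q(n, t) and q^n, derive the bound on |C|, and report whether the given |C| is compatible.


V_q(n, t) = 181, q^n = 3125, Hamming bound = 17, |C| = 10 ≤ bound (satisfied).

Step 1: Compute V_q(n, t) = Σ_{j=0}^2 C(n, j) (q−1)^j.
  j = 0: C(5,0)·(4)^0 = 1·1 = 1.
  j = 1: C(5,1)·(4)^1 = 5·4 = 20.
  j = 2: C(5,2)·(4)^2 = 10·16 = 160.
  V_q(n, t) = 1 + 20 + 160 = 181.
Step 2: q^n = 5^5 = 3125.
Step 3: Hamming bound ⌊q^n / V_q(n,t)⌋ = ⌊3125/181⌋ = 17.
Step 4: Compare |C| = 10 to 17: satisfied.
The claimed |C| lies below the Hamming bound.


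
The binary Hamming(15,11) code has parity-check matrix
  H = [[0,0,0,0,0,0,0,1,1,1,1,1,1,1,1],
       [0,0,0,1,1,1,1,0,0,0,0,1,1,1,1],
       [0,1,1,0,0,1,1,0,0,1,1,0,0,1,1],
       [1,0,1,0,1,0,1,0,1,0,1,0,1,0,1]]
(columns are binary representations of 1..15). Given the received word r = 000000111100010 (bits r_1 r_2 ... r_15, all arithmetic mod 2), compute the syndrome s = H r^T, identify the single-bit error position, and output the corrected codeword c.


s = (0, 0, 1, 0)^T, error position = 2, corrected codeword c = 010000111100010

Compute s = H r^T mod 2 one row at a time:
  s_1 = 1 + 1 + 1 + 0 + 0 + 0 + 1 + 0 = 4 ≡ 0 (mod 2).
  s_2 = 0 + 0 + 0 + 1 + 0 + 0 + 1 + 0 = 2 ≡ 0 (mod 2).
  s_3 = 0 + 0 + 0 + 1 + 1 + 0 + 1 + 0 = 3 ≡ 1 (mod 2).
  s_4 = 0 + 0 + 0 + 1 + 1 + 0 + 0 + 0 = 2 ≡ 0 (mod 2).
s = (0, 0, 1, 0)^T — this equals column 2 of H (binary 0010), so error is at position 2.
Correct: flip bit 2 of r = 000000111100010 to get c = 010000111100010.


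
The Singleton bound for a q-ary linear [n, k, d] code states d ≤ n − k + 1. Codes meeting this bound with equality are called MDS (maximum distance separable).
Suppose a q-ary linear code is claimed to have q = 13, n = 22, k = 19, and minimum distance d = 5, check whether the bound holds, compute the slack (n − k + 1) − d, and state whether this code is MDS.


Singleton RHS = n − k + 1 = 4, slack = -1, bound violated (no such code; not MDS).

Singleton bound: d ≤ n − k + 1.
Here n = 22, k = 19, so n − k + 1 = 4.
Given d = 5, check d ≤ 4: NO.
Slack = (n − k + 1) − d = -1.
The slack is negative: d = 5 exceeds n − k + 1 = 4 by 1, so the Singleton bound is violated and no linear [22, 19, 5]_13 code can exist. In particular it is not MDS (MDS requires d = n − k + 1 exactly).
Description: the claimed parameters are [22, 19, 5]_13; such a code would be impossible (violates the Singleton bound).


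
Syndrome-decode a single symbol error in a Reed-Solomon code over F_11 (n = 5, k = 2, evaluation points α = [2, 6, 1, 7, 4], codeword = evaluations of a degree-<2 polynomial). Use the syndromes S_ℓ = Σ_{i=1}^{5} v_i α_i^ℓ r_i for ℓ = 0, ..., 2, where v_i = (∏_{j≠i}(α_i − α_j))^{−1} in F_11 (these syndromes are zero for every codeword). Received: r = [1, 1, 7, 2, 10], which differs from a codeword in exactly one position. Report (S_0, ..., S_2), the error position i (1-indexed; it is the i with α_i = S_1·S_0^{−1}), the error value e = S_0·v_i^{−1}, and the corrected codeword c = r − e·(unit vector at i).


S = (1, 2, 4), error at position 1, error magnitude e = 4, c = [8, 1, 7, 2, 10].

Step 1: column multipliers v_i = (∏_{j≠i}(α_i − α_j))^{−1} mod 11.
  i = 1 (α = 2): (2−6)(2−1)(2−7)(2−4) = (−4)·1·(−5)·(−2) = −40 ≡ 4, so v_1 = 4^{−1} = 3 (mod 11).
  i = 2 (α = 6): (6−2)(6−1)(6−7)(6−4) = 4·5·(−1)·2 = −40 ≡ 4, so v_2 = 4^{−1} = 3 (mod 11).
  i = 3 (α = 1): (1−2)(1−6)(1−7)(1−4) = (−1)·(−5)·(−6)·(−3) = 90 ≡ 2, so v_3 = 2^{−1} = 6 (mod 11).
  i = 4 (α = 7): (7−2)(7−6)(7−1)(7−4) = 5·1·6·3 = 90 ≡ 2, so v_4 = 2^{−1} = 6 (mod 11).
  i = 5 (α = 4): (4−2)(4−6)(4−1)(4−7) = 2·(−2)·3·(−3) = 36 ≡ 3, so v_5 = 3^{−1} = 4 (mod 11).
  v = [3, 3, 6, 6, 4].
Step 2: syndromes of r = [1, 1, 7, 2, 10] (all sums mod 11).
  S_0 = Σ v_i r_i = 3·1 + 3·1 + 6·7 + 6·2 + 4·10 = 100 ≡ 1.
  S_1 = Σ v_i α_i r_i = 3·2·1 + 3·6·1 + 6·1·7 + 6·7·2 + 4·4·10 = 310 ≡ 2.
  α_i^2 mod 11 = [4, 3, 1, 5, 5].
  S_2 = Σ v_i α_i^2 r_i = 3·4·1 + 3·3·1 + 6·1·7 + 6·5·2 + 4·5·10 = 323 ≡ 4.
  S = (1, 2, 4) ≠ 0, so r is not a codeword (an error is present).
Step 3: locate the error. For a single error e at position i, S_ℓ = v_i·e·α_i^ℓ, so α_err = S_1/S_0.
  S_0^{−1} = 1^{−1} = 1 (mod 11), so α_err = 2·1 = 2 ≡ 2 = α_1. Error position i = 1.
  Consistency check: S_2/S_1 = 4·6 = 24 ≡ 2 = α_err ✓ (single-error assumption holds).
Step 4: error magnitude e = S_0/v_1 = S_0·∏_{j≠1}(α_1 − α_j) = 1·4 = 4 ≡ 4 (mod 11).
Step 5: correct position 1: c_1 = r_1 − e = 1 − 4 ≡ 8 (mod 11). Hence c = [8, 1, 7, 2, 10].
  Check: interpolating c through the α_i gives m(x) = 6 + 1·x (degree < 2) with m(α_i) = c_i for every i, so c is indeed a codeword.


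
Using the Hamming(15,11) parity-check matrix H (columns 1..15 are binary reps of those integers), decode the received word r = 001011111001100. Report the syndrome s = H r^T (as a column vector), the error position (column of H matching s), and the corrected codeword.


s = (0, 1, 1, 1)^T, error position = 7, corrected codeword c = 001011011001100

Compute s = H r^T mod 2 one row at a time:
  s_1 = 1 + 1 + 0 + 0 + 1 + 1 + 0 + 0 = 4 ≡ 0 (mod 2).
  s_2 = 0 + 1 + 1 + 1 + 1 + 1 + 0 + 0 = 5 ≡ 1 (mod 2).
  s_3 = 0 + 1 + 1 + 1 + 0 + 0 + 0 + 0 = 3 ≡ 1 (mod 2).
  s_4 = 0 + 1 + 1 + 1 + 1 + 0 + 1 + 0 = 5 ≡ 1 (mod 2).
s = (0, 1, 1, 1)^T — this equals column 7 of H (binary 0111), so error is at position 7.
Correct: flip bit 7 of r = 001011111001100 to get c = 001011011001100.


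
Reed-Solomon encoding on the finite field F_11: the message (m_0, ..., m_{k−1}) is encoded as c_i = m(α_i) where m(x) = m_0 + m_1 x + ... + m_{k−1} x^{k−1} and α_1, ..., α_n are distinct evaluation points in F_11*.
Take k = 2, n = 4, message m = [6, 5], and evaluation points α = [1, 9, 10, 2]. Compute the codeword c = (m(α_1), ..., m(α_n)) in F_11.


c = [0, 7, 1, 5]

Message polynomial: m(x) = 6 + 5·x (mod 11).
For each evaluation point α_i, compute m(α_i) mod 11:
  α_1 = 1: Horner steps 5 → 0, so m(1) = 0.
  α_2 = 9: Horner steps 5 → 7, so m(9) = 7.
  α_3 = 10: Horner steps 5 → 1, so m(10) = 1.
  α_4 = 2: Horner steps 5 → 5, so m(2) = 5.
Codeword c = [0, 7, 1, 5] ∈ F_11^4.


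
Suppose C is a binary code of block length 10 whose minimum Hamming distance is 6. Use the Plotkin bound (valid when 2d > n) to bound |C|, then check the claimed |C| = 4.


Plotkin bound M ≤ 6; given |C| = 4 ≤ bound (satisfied).

Check applicability: 2d = 12, n = 10.
2d − n = 2 > 0, so Plotkin applies.
Compute d/(2d−n) = 6/2 ≈ 3.0000.
⌊d/(2d−n)⌋ = 3.
Plotkin bound: M ≤ 2·3 = 6.
Given |C| = 4, check: satisfied.
This |C| is below the Plotkin bound.


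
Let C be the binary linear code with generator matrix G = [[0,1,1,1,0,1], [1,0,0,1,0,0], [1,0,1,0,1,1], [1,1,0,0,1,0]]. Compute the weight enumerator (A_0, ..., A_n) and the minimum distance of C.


Weight distribution: A_0 = 1, A_1 = 2, A_2 = 2, A_3 = 4, A_4 = 5, A_5 = 2. Minimum distance d = 1.

Enumerate all 2^4 = 16 messages m ∈ F_2^4.
For each, compute codeword c = mG in F_2^6, then tally its weight.
  m = 0000 → c = 000000, weight = 0.
  m = 1000 → c = 011101, weight = 4.
  m = 0100 → c = 100100, weight = 2.
  m = 1100 → c = 111001, weight = 4.
  m = 0010 → c = 101011, weight = 4.
  m = 1010 → c = 110110, weight = 4.
  m = 0110 → c = 001111, weight = 4.
  m = 1110 → c = 010010, weight = 2.
  m = 0001 → c = 110010, weight = 3.
  m = 1001 → c = 101111, weight = 5.
  m = 0101 → c = 010110, weight = 3.
  m = 1101 → c = 001011, weight = 3.
  m = 0011 → c = 011001, weight = 3.
  m = 1011 → c = 000100, weight = 1.
  m = 0111 → c = 111101, weight = 5.
  m = 1111 → c = 100000, weight = 1.
Tally weights:
  weight 0: 1 codewords.
  weight 1: 2 codewords.
  weight 2: 2 codewords.
  weight 3: 4 codewords.
  weight 4: 5 codewords.
  weight 5: 2 codewords.
Minimum distance d = smallest w > 0 with A_w > 0 = 1.
Sanity: Σ A_w = 16 = 2^4 = 16 ✓.


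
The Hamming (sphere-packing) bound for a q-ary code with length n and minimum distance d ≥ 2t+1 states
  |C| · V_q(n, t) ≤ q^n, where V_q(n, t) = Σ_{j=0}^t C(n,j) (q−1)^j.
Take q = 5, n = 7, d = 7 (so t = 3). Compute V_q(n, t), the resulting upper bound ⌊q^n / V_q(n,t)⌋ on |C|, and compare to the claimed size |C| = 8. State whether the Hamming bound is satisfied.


V_q(n, t) = 2605, q^n = 78125, Hamming bound = 29, |C| = 8 ≤ bound (satisfied).

Step 1: Compute V_q(n, t) = Σ_{j=0}^3 C(n, j) (q−1)^j.
  j = 0: C(7,0)·(4)^0 = 1·1 = 1.
  j = 1: C(7,1)·(4)^1 = 7·4 = 28.
  j = 2: C(7,2)·(4)^2 = 21·16 = 336.
  j = 3: C(7,3)·(4)^3 = 35·64 = 2240.
  V_q(n, t) = 1 + 28 + 336 + 2240 = 2605.
Step 2: q^n = 5^7 = 78125.
Step 3: Hamming bound ⌊q^n / V_q(n,t)⌋ = ⌊78125/2605⌋ = 29.
Step 4: Compare |C| = 8 to 29: satisfied.
The claimed |C| lies below the Hamming bound.


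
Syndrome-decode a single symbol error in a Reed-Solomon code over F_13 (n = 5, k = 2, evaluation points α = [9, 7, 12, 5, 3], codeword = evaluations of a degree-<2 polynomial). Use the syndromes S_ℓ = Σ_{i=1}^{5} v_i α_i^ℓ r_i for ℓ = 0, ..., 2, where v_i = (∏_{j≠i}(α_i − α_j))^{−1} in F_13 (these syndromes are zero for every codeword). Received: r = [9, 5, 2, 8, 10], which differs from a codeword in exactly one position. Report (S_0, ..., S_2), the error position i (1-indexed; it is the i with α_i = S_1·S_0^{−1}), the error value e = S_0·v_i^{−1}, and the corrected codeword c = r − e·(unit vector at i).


S = (4, 7, 9), error at position 4, error magnitude e = 7, c = [9, 5, 2, 1, 10].

Step 1: column multipliers v_i = (∏_{j≠i}(α_i − α_j))^{−1} mod 13.
  i = 1 (α = 9): (9−7)(9−12)(9−5)(9−3) = 2·(−3)·4·6 = −144 ≡ 12, so v_1 = 12^{−1} = 12 (mod 13).
  i = 2 (α = 7): (7−9)(7−12)(7−5)(7−3) = (−2)·(−5)·2·4 = 80 ≡ 2, so v_2 = 2^{−1} = 7 (mod 13).
  i = 3 (α = 12): (12−9)(12−7)(12−5)(12−3) = 3·5·7·9 = 945 ≡ 9, so v_3 = 9^{−1} = 3 (mod 13).
  i = 4 (α = 5): (5−9)(5−7)(5−12)(5−3) = (−4)·(−2)·(−7)·2 = −112 ≡ 5, so v_4 = 5^{−1} = 8 (mod 13).
  i = 5 (α = 3): (3−9)(3−7)(3−12)(3−5) = (−6)·(−4)·(−9)·(−2) = 432 ≡ 3, so v_5 = 3^{−1} = 9 (mod 13).
  v = [12, 7, 3, 8, 9].
Step 2: syndromes of r = [9, 5, 2, 8, 10] (all sums mod 13).
  S_0 = Σ v_i r_i = 12·9 + 7·5 + 3·2 + 8·8 + 9·10 = 303 ≡ 4.
  S_1 = Σ v_i α_i r_i = 12·9·9 + 7·7·5 + 3·12·2 + 8·5·8 + 9·3·10 = 1879 ≡ 7.
  α_i^2 mod 13 = [3, 10, 1, 12, 9].
  S_2 = Σ v_i α_i^2 r_i = 12·3·9 + 7·10·5 + 3·1·2 + 8·12·8 + 9·9·10 = 2258 ≡ 9.
  S = (4, 7, 9) ≠ 0, so r is not a codeword (an error is present).
Step 3: locate the error. For a single error e at position i, S_ℓ = v_i·e·α_i^ℓ, so α_err = S_1/S_0.
  S_0^{−1} = 4^{−1} = 10 (mod 13), so α_err = 7·10 = 70 ≡ 5 = α_4. Error position i = 4.
  Consistency check: S_2/S_1 = 9·2 = 18 ≡ 5 = α_err ✓ (single-error assumption holds).
Step 4: error magnitude e = S_0/v_4 = S_0·∏_{j≠4}(α_4 − α_j) = 4·5 = 20 ≡ 7 (mod 13).
Step 5: correct position 4: c_4 = r_4 − e = 8 − 7 ≡ 1 (mod 13). Hence c = [9, 5, 2, 1, 10].
  Check: interpolating c through the α_i gives m(x) = 4 + 2·x (degree < 2) with m(α_i) = c_i for every i, so c is indeed a codeword.


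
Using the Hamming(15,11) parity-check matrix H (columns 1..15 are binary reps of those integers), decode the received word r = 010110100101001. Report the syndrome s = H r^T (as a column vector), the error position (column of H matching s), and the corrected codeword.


s = (1, 1, 0, 1)^T, error position = 13, corrected codeword c = 010110100101101

Compute s = H r^T mod 2 one row at a time:
  s_1 = 0 + 0 + 1 + 0 + 1 + 0 + 0 + 1 = 3 ≡ 1 (mod 2).
  s_2 = 1 + 1 + 0 + 1 + 1 + 0 + 0 + 1 = 5 ≡ 1 (mod 2).
  s_3 = 1 + 0 + 0 + 1 + 1 + 0 + 0 + 1 = 4 ≡ 0 (mod 2).
  s_4 = 0 + 0 + 1 + 1 + 0 + 0 + 0 + 1 = 3 ≡ 1 (mod 2).
s = (1, 1, 0, 1)^T — this equals column 13 of H (binary 1101), so error is at position 13.
Correct: flip bit 13 of r = 010110100101001 to get c = 010110100101101.


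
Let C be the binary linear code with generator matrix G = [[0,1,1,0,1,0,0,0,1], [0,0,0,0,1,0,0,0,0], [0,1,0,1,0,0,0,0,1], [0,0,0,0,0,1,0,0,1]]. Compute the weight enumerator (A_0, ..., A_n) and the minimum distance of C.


Weight distribution: A_0 = 1, A_1 = 1, A_2 = 2, A_3 = 6, A_4 = 5, A_5 = 1. Minimum distance d = 1.

Enumerate all 2^4 = 16 messages m ∈ F_2^4.
For each, compute codeword c = mG in F_2^9, then tally its weight.
  m = 0000 → c = 000000000, weight = 0.
  m = 1000 → c = 011010001, weight = 4.
  m = 0100 → c = 000010000, weight = 1.
  m = 1100 → c = 011000001, weight = 3.
  m = 0010 → c = 010100001, weight = 3.
  m = 1010 → c = 001110000, weight = 3.
  m = 0110 → c = 010110001, weight = 4.
  m = 1110 → c = 001100000, weight = 2.
  m = 0001 → c = 000001001, weight = 2.
  m = 1001 → c = 011011000, weight = 4.
  m = 0101 → c = 000011001, weight = 3.
  m = 1101 → c = 011001000, weight = 3.
  m = 0011 → c = 010101000, weight = 3.
  m = 1011 → c = 001111001, weight = 5.
  m = 0111 → c = 010111000, weight = 4.
  m = 1111 → c = 001101001, weight = 4.
Tally weights:
  weight 0: 1 codewords.
  weight 1: 1 codewords.
  weight 2: 2 codewords.
  weight 3: 6 codewords.
  weight 4: 5 codewords.
  weight 5: 1 codewords.
Minimum distance d = smallest w > 0 with A_w > 0 = 1.
Sanity: Σ A_w = 16 = 2^4 = 16 ✓.


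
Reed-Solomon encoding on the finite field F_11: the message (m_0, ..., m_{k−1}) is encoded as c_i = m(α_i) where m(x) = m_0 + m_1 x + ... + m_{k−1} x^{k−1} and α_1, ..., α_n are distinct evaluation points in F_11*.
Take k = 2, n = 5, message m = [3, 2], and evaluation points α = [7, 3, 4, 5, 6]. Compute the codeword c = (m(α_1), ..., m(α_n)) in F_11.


c = [6, 9, 0, 2, 4]

Message polynomial: m(x) = 3 + 2·x (mod 11).
For each evaluation point α_i, compute m(α_i) mod 11:
  α_1 = 7: Horner steps 2 → 6, so m(7) = 6.
  α_2 = 3: Horner steps 2 → 9, so m(3) = 9.
  α_3 = 4: Horner steps 2 → 0, so m(4) = 0.
  α_4 = 5: Horner steps 2 → 2, so m(5) = 2.
  α_5 = 6: Horner steps 2 → 4, so m(6) = 4.
Codeword c = [6, 9, 0, 2, 4] ∈ F_11^5.


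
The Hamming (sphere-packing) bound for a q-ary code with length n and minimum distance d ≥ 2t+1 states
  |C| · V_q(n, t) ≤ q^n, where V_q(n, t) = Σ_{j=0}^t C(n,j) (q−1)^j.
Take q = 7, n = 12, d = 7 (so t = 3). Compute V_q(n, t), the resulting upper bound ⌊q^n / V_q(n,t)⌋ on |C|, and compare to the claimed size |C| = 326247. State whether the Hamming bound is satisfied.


V_q(n, t) = 49969, q^n = 13841287201, Hamming bound = 276997, |C| = 326247 > bound (violated).

Step 1: Compute V_q(n, t) = Σ_{j=0}^3 C(n, j) (q−1)^j.
  j = 0: C(12,0)·(6)^0 = 1·1 = 1.
  j = 1: C(12,1)·(6)^1 = 12·6 = 72.
  j = 2: C(12,2)·(6)^2 = 66·36 = 2376.
  j = 3: C(12,3)·(6)^3 = 220·216 = 47520.
  V_q(n, t) = 1 + 72 + 2376 + 47520 = 49969.
Step 2: q^n = 7^12 = 13841287201.
Step 3: Hamming bound ⌊q^n / V_q(n,t)⌋ = ⌊13841287201/49969⌋ = 276997.
Step 4: Compare |C| = 326247 to 276997: violated.
The claimed |C| lies above the Hamming bound, so no 7-ary code of length 12 with d ≥ 7 can have 326247 codewords.


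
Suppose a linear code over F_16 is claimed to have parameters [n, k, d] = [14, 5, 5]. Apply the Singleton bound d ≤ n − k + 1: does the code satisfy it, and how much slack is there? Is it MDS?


Singleton RHS = n − k + 1 = 10, slack = 5, bound satisfied, not MDS.

Singleton bound: d ≤ n − k + 1.
Here n = 14, k = 5, so n − k + 1 = 10.
Given d = 5, check d ≤ 10: YES.
Slack = (n − k + 1) − d = 5.
The code is NOT MDS (slack = 5 > 0).
Description: the claimed parameters are [14, 5, 5]_16; such a code would be non-MDS.


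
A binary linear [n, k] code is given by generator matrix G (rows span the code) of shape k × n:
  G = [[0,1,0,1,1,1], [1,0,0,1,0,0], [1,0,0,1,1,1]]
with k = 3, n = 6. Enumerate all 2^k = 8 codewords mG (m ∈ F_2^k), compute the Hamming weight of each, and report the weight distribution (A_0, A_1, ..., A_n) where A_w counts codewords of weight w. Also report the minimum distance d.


Weight distribution: A_0 = 1, A_2 = 4, A_4 = 3. Minimum distance d = 2.

Enumerate all 2^3 = 8 messages m ∈ F_2^3.
For each, compute codeword c = mG in F_2^6, then tally its weight.
  m = 000 → c = 000000, weight = 0.
  m = 100 → c = 010111, weight = 4.
  m = 010 → c = 100100, weight = 2.
  m = 110 → c = 110011, weight = 4.
  m = 001 → c = 100111, weight = 4.
  m = 101 → c = 110000, weight = 2.
  m = 011 → c = 000011, weight = 2.
  m = 111 → c = 010100, weight = 2.
Tally weights:
  weight 0: 1 codewords.
  weight 2: 4 codewords.
  weight 4: 3 codewords.
Minimum distance d = smallest w > 0 with A_w > 0 = 2.
Sanity: Σ A_w = 8 = 2^3 = 8 ✓.


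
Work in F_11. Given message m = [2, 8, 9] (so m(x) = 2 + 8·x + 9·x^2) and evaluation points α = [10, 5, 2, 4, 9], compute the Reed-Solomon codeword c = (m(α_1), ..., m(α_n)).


c = [3, 3, 10, 2, 0]

Message polynomial: m(x) = 2 + 8·x + 9·x^2 (mod 11).
For each evaluation point α_i, compute m(α_i) mod 11:
  α_1 = 10: Horner steps 9 → 10 → 3, so m(10) = 3.
  α_2 = 5: Horner steps 9 → 9 → 3, so m(5) = 3.
  α_3 = 2: Horner steps 9 → 4 → 10, so m(2) = 10.
  α_4 = 4: Horner steps 9 → 0 → 2, so m(4) = 2.
  α_5 = 9: Horner steps 9 → 1 → 0, so m(9) = 0.
Codeword c = [3, 3, 10, 2, 0] ∈ F_11^5.


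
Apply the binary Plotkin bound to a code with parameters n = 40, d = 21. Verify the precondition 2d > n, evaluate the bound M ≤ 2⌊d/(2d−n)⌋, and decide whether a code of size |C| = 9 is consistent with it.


Plotkin bound M ≤ 20; given |C| = 9 ≤ bound (satisfied).

Check applicability: 2d = 42, n = 40.
2d − n = 2 > 0, so Plotkin applies.
Compute d/(2d−n) = 21/2 ≈ 10.5000.
⌊d/(2d−n)⌋ = 10.
Plotkin bound: M ≤ 2·10 = 20.
Given |C| = 9, check: satisfied.
This |C| is below the Plotkin bound.


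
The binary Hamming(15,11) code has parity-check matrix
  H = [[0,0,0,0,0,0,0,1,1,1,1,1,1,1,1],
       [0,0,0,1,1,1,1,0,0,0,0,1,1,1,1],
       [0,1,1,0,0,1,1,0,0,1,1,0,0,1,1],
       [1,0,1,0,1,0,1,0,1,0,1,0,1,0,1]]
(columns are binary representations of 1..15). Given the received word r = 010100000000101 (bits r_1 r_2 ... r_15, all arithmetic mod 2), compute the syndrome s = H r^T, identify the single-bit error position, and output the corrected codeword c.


s = (0, 1, 0, 0)^T, error position = 4, corrected codeword c = 010000000000101

Compute s = H r^T mod 2 one row at a time:
  s_1 = 0 + 0 + 0 + 0 + 0 + 1 + 0 + 1 = 2 ≡ 0 (mod 2).
  s_2 = 1 + 0 + 0 + 0 + 0 + 1 + 0 + 1 = 3 ≡ 1 (mod 2).
  s_3 = 1 + 0 + 0 + 0 + 0 + 0 + 0 + 1 = 2 ≡ 0 (mod 2).
  s_4 = 0 + 0 + 0 + 0 + 0 + 0 + 1 + 1 = 2 ≡ 0 (mod 2).
s = (0, 1, 0, 0)^T — this equals column 4 of H (binary 0100), so error is at position 4.
Correct: flip bit 4 of r = 010100000000101 to get c = 010000000000101.


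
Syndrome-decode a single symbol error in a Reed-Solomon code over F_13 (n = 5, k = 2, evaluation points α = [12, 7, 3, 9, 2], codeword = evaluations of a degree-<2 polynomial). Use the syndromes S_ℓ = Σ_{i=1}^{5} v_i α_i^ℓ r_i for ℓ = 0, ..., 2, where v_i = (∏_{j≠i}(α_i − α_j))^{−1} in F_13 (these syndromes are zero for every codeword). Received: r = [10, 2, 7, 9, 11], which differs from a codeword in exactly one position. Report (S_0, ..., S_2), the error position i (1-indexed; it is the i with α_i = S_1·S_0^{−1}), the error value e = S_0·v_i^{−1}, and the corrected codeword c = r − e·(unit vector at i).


S = (10, 5, 9), error at position 2, error magnitude e = 11, c = [10, 4, 7, 9, 11].

Step 1: column multipliers v_i = (∏_{j≠i}(α_i − α_j))^{−1} mod 13.
  i = 1 (α = 12): (12−7)(12−3)(12−9)(12−2) = 5·9·3·10 = 1350 ≡ 11, so v_1 = 11^{−1} = 6 (mod 13).
  i = 2 (α = 7): (7−12)(7−3)(7−9)(7−2) = (−5)·4·(−2)·5 = 200 ≡ 5, so v_2 = 5^{−1} = 8 (mod 13).
  i = 3 (α = 3): (3−12)(3−7)(3−9)(3−2) = (−9)·(−4)·(−6)·1 = −216 ≡ 5, so v_3 = 5^{−1} = 8 (mod 13).
  i = 4 (α = 9): (9−12)(9−7)(9−3)(9−2) = (−3)·2·6·7 = −252 ≡ 8, so v_4 = 8^{−1} = 5 (mod 13).
  i = 5 (α = 2): (2−12)(2−7)(2−3)(2−9) = (−10)·(−5)·(−1)·(−7) = 350 ≡ 12, so v_5 = 12^{−1} = 12 (mod 13).
  v = [6, 8, 8, 5, 12].
Step 2: syndromes of r = [10, 2, 7, 9, 11] (all sums mod 13).
  S_0 = Σ v_i r_i = 6·10 + 8·2 + 8·7 + 5·9 + 12·11 = 309 ≡ 10.
  S_1 = Σ v_i α_i r_i = 6·12·10 + 8·7·2 + 8·3·7 + 5·9·9 + 12·2·11 = 1669 ≡ 5.
  α_i^2 mod 13 = [1, 10, 9, 3, 4].
  S_2 = Σ v_i α_i^2 r_i = 6·1·10 + 8·10·2 + 8·9·7 + 5·3·9 + 12·4·11 = 1387 ≡ 9.
  S = (10, 5, 9) ≠ 0, so r is not a codeword (an error is present).
Step 3: locate the error. For a single error e at position i, S_ℓ = v_i·e·α_i^ℓ, so α_err = S_1/S_0.
  S_0^{−1} = 10^{−1} = 4 (mod 13), so α_err = 5·4 = 20 ≡ 7 = α_2. Error position i = 2.
  Consistency check: S_2/S_1 = 9·8 = 72 ≡ 7 = α_err ✓ (single-error assumption holds).
Step 4: error magnitude e = S_0/v_2 = S_0·∏_{j≠2}(α_2 − α_j) = 10·5 = 50 ≡ 11 (mod 13).
Step 5: correct position 2: c_2 = r_2 − e = 2 − 11 ≡ 4 (mod 13). Hence c = [10, 4, 7, 9, 11].
  Check: interpolating c through the α_i gives m(x) = 6 + 9·x (degree < 2) with m(α_i) = c_i for every i, so c is indeed a codeword.
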